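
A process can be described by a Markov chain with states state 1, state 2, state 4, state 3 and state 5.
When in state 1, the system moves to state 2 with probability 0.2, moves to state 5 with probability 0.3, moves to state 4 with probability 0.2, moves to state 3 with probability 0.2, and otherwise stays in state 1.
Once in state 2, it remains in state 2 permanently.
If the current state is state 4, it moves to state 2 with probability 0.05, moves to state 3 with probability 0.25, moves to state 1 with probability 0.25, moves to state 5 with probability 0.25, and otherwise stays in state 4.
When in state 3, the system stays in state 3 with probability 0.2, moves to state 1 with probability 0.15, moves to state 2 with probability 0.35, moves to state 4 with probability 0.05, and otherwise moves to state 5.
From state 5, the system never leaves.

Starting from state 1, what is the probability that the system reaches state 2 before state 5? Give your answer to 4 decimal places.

0.4228

Let h(s) be the probability of absorption at state 2 starting from transient state s. Then h(state 2) = 1 and h(state 5) = 0. By first-step analysis:
h(state 1) = 0.1·h(state 1) + 0.2·1 + 0.2·h(state 4) + 0.2·h(state 3) + 0.3·0
h(state 4) = 0.25·h(state 1) + 0.05·1 + 0.2·h(state 4) + 0.25·h(state 3) + 0.25·0
h(state 3) = 0.15·h(state 1) + 0.35·1 + 0.05·h(state 4) + 0.2·h(state 3) + 0.25·0
Solving: h(state 1) = 0.4228, h(state 4) = 0.3632, h(state 3) = 0.5395.
Starting from state 1, the probability is 0.4228.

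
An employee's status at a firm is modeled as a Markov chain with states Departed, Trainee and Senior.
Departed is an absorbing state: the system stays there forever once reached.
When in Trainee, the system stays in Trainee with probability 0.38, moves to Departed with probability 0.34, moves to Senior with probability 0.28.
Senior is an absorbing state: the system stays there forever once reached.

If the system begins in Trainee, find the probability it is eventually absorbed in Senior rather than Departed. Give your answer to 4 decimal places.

Let h(s) be the probability of absorption at Senior starting from transient state s. Then h(Senior) = 1 and h(Departed) = 0. By first-step analysis:
h(Trainee) = 0.34·0 + 0.38·h(Trainee) + 0.28·1
Solving: h(Trainee) = 0.4516.
Starting from Trainee, the probability is 0.4516.

0.4516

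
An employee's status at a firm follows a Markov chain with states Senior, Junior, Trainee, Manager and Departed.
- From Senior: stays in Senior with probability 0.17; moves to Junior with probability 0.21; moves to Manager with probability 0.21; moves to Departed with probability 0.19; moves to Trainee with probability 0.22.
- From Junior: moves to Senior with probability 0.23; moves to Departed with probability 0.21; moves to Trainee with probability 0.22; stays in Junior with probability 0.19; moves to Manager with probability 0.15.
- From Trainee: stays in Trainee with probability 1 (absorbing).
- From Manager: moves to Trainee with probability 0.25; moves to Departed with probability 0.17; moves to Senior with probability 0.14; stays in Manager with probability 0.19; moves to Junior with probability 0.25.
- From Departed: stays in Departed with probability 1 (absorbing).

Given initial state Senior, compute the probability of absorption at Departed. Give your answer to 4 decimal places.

0.4575

Let h(s) be the probability of absorption at Departed starting from transient state s. Then h(Departed) = 1 and h(Trainee) = 0. By first-step analysis:
h(Senior) = 0.17·h(Senior) + 0.21·h(Junior) + 0.22·0 + 0.21·h(Manager) + 0.19·1
h(Junior) = 0.23·h(Senior) + 0.19·h(Junior) + 0.22·0 + 0.15·h(Manager) + 0.21·1
h(Manager) = 0.14·h(Senior) + 0.25·h(Junior) + 0.25·0 + 0.19·h(Manager) + 0.17·1
Solving: h(Senior) = 0.4575, h(Junior) = 0.4695, h(Manager) = 0.4339.
Starting from Senior, the probability is 0.4575.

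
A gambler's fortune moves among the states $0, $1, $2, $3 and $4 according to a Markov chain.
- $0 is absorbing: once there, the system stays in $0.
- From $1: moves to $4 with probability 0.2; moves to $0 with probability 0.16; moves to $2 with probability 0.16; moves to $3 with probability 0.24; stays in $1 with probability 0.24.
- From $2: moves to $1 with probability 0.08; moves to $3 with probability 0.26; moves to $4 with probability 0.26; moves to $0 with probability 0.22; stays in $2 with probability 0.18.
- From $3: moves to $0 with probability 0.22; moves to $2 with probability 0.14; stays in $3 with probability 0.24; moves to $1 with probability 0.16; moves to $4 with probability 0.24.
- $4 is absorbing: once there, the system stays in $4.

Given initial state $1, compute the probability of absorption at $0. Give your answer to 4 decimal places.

Let h(s) be the probability of absorption at $0 starting from transient state s. Then h($0) = 1 and h($4) = 0. By first-step analysis:
h($1) = 0.16·1 + 0.24·h($1) + 0.16·h($2) + 0.24·h($3) + 0.2·0
h($2) = 0.22·1 + 0.08·h($1) + 0.18·h($2) + 0.26·h($3) + 0.26·0
h($3) = 0.22·1 + 0.16·h($1) + 0.14·h($2) + 0.24·h($3) + 0.24·0
Solving: h($1) = 0.4564, h($2) = 0.4621, h($3) = 0.4707.
Starting from $1, the probability is 0.4564.

0.4564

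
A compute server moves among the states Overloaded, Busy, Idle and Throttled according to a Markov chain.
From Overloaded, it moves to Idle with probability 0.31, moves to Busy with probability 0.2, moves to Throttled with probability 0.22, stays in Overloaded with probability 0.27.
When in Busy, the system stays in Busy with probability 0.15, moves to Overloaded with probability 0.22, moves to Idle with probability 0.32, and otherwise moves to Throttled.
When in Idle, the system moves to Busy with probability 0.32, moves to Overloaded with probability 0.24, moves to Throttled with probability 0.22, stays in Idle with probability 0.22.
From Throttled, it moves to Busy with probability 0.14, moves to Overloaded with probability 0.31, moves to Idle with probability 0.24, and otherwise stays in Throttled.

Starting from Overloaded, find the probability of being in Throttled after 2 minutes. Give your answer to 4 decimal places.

0.2578

Propagate the distribution vector 2 minutes from Overloaded.
After 0 minutes: (1.0000, 0.0000, 0.0000, 0.0000)
After 1 minute: (0.2700, 0.2000, 0.3100, 0.2200)
After 2 minutes: (0.2595, 0.2140, 0.2687, 0.2578)
P(in Throttled after 2 minutes) = 0.2578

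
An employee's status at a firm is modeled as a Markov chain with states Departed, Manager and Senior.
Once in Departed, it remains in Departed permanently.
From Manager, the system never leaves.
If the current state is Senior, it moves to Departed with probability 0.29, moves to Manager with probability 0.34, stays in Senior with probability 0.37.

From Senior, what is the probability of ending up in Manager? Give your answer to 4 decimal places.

0.5397

Let h(s) be the probability of absorption at Manager starting from transient state s. Then h(Manager) = 1 and h(Departed) = 0. By first-step analysis:
h(Senior) = 0.29·0 + 0.34·1 + 0.37·h(Senior)
Solving: h(Senior) = 0.5397.
Starting from Senior, the probability is 0.5397.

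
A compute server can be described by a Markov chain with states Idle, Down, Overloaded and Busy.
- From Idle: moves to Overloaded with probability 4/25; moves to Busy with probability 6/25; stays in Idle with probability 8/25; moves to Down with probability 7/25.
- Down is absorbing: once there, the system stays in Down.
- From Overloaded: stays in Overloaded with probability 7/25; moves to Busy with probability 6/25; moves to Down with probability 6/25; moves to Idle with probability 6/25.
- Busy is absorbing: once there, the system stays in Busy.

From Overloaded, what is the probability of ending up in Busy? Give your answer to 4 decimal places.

0.4894

Let h(s) be the probability of absorption at Busy starting from transient state s. Then h(Busy) = 1 and h(Down) = 0. By first-step analysis:
h(Idle) = 0.32·h(Idle) + 0.28·0 + 0.16·h(Overloaded) + 0.24·1
h(Overloaded) = 0.24·h(Idle) + 0.24·0 + 0.28·h(Overloaded) + 0.24·1
Solving: h(Idle) = 0.4681, h(Overloaded) = 0.4894.
Starting from Overloaded, the probability is 0.4894.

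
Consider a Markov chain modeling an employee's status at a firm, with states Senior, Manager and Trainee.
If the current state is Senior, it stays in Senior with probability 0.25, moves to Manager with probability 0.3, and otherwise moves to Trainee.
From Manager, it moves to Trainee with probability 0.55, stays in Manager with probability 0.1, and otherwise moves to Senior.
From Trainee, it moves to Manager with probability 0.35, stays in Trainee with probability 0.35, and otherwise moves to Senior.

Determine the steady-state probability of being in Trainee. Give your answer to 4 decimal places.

0.4335

Let the stationary distribution be π with π = πP and π_1 + π_2 + π_3 = 1.
π_1 = 0.25·π_1 + 0.35·π_2 + 0.3·π_3
π_2 = 0.3·π_1 + 0.1·π_2 + 0.35·π_3
Solving with the normalization constraint gives π = (0.2985, 0.2681, 0.4335).
So the stationary probability of Trainee is 0.4335.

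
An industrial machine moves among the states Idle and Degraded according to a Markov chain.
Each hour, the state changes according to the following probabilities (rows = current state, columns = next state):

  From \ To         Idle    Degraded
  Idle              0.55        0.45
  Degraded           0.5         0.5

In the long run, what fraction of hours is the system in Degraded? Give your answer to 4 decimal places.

Let the stationary distribution be π with π = πP and π_1 + π_2 = 1.
π_1 = 0.55·π_1 + 0.5·π_2
Solving with the normalization constraint gives π = (0.5263, 0.4737).
So the stationary probability of Degraded is 0.4737.

0.4737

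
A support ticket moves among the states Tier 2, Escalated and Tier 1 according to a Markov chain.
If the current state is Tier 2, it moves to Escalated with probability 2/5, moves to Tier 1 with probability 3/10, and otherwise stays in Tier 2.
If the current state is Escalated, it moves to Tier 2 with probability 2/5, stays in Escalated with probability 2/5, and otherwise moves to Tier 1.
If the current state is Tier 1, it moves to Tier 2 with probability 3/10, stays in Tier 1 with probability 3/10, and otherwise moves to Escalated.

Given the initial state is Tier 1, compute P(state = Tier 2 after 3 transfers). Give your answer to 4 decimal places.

0.3400

Propagate the distribution vector 3 transfers from Tier 1.
After 0 transfers: (0.0000, 0.0000, 1.0000)
After 1 transfer: (0.3000, 0.4000, 0.3000)
After 2 transfers: (0.3400, 0.4000, 0.2600)
After 3 transfers: (0.3400, 0.4000, 0.2600)
P(in Tier 2 after 3 transfers) = 0.3400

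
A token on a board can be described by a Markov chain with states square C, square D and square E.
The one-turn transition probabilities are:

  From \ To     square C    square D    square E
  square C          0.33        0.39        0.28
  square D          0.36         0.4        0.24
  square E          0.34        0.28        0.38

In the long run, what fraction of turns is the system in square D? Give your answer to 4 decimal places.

0.3612

Let the stationary distribution be π with π = πP and π_1 + π_2 + π_3 = 1.
π_1 = 0.33·π_1 + 0.36·π_2 + 0.34·π_3
π_2 = 0.39·π_1 + 0.4·π_2 + 0.28·π_3
Solving with the normalization constraint gives π = (0.3438, 0.3612, 0.2951).
So the stationary probability of square D is 0.3612.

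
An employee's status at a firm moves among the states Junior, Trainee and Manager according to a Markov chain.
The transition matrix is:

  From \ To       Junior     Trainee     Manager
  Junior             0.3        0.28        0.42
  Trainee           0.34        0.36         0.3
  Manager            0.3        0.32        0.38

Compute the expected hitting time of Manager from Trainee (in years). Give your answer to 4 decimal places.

2.9478

Let t(s) be the expected number of years to first reach Manager from state s, with t(Manager) = 0. Conditioning on the first year:
t(Junior) = 1 + 0.3·t(Junior) + 0.28·t(Trainee)
t(Trainee) = 1 + 0.34·t(Junior) + 0.36·t(Trainee)
Solving: t(Junior) = 2.6077, t(Trainee) = 2.9478.
Expected years from Trainee to Manager: 2.9478.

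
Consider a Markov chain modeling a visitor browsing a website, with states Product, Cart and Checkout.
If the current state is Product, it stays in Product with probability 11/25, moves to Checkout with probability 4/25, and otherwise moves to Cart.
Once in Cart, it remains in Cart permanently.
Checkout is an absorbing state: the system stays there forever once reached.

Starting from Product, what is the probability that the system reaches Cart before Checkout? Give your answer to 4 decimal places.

Let h(s) be the probability of absorption at Cart starting from transient state s. Then h(Cart) = 1 and h(Checkout) = 0. By first-step analysis:
h(Product) = 0.44·h(Product) + 0.4·1 + 0.16·0
Solving: h(Product) = 0.7143.
Starting from Product, the probability is 0.7143.

0.7143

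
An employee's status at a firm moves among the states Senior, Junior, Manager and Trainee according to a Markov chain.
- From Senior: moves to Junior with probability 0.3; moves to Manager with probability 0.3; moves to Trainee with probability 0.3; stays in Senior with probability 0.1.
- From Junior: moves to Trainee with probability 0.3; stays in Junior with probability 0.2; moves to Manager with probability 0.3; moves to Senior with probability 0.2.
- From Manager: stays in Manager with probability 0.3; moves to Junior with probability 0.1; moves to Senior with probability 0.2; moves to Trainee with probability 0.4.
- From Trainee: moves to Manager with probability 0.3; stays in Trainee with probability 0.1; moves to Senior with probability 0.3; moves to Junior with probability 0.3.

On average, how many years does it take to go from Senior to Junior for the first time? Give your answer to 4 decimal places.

4.1667

Let t(s) be the expected number of years to first reach Junior from state s, with t(Junior) = 0. Conditioning on the first year:
t(Senior) = 1 + 0.1·t(Senior) + 0.3·t(Manager) + 0.3·t(Trainee)
t(Manager) = 1 + 0.2·t(Senior) + 0.3·t(Manager) + 0.4·t(Trainee)
t(Trainee) = 1 + 0.3·t(Senior) + 0.3·t(Manager) + 0.1·t(Trainee)
Solving: t(Senior) = 4.1667, t(Manager) = 5.0000, t(Trainee) = 4.1667.
Expected years from Senior to Junior: 4.1667.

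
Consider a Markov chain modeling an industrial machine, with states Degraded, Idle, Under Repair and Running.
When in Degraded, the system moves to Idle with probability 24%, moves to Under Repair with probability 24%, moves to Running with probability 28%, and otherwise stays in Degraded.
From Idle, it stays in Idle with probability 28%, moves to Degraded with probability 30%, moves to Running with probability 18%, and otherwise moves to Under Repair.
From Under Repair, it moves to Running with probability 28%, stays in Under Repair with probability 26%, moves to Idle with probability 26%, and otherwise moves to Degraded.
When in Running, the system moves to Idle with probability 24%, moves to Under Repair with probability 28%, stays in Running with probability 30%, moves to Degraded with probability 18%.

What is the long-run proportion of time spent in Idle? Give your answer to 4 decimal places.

Let the stationary distribution be π with π = πP and π_1 + π_2 + π_3 + π_4 = 1.
π_1 = 0.24·π_1 + 0.3·π_2 + 0.2·π_3 + 0.18·π_4
π_2 = 0.24·π_1 + 0.28·π_2 + 0.26·π_3 + 0.24·π_4
π_3 = 0.24·π_1 + 0.24·π_2 + 0.26·π_3 + 0.28·π_4
Solving with the normalization constraint gives π = (0.2295, 0.2553, 0.2555, 0.2597).
So the stationary probability of Idle is 0.2553.

0.2553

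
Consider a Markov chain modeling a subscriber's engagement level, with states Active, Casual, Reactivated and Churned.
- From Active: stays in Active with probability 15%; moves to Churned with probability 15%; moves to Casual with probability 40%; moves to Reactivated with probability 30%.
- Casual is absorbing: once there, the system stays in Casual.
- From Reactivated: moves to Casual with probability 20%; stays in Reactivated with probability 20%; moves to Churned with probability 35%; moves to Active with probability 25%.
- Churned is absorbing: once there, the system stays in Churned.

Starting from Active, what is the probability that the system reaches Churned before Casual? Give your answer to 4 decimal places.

0.3719

Let h(s) be the probability of absorption at Churned starting from transient state s. Then h(Churned) = 1 and h(Casual) = 0. By first-step analysis:
h(Active) = 0.15·h(Active) + 0.4·0 + 0.3·h(Reactivated) + 0.15·1
h(Reactivated) = 0.25·h(Active) + 0.2·0 + 0.2·h(Reactivated) + 0.35·1
Solving: h(Active) = 0.3719, h(Reactivated) = 0.5537.
Starting from Active, the probability is 0.3719.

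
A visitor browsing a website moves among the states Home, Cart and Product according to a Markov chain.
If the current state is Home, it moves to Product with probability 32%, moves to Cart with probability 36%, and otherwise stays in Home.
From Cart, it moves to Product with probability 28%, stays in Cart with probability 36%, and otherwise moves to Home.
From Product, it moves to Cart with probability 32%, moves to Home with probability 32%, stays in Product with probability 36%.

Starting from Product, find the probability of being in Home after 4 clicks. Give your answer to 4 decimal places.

Propagate the distribution vector 4 clicks from Product.
After 0 clicks: (0.0000, 0.0000, 1.0000)
After 1 click: (0.3200, 0.3200, 0.3600)
After 2 clicks: (0.3328, 0.3456, 0.3216)
After 3 clicks: (0.3338, 0.3471, 0.3190)
After 4 clicks: (0.3339, 0.3472, 0.3189)
P(in Home after 4 clicks) = 0.3339

0.3339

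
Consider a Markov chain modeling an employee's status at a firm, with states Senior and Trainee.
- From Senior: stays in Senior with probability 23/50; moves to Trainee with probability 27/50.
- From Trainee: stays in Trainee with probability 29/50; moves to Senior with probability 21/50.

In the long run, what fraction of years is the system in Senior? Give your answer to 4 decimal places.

Let the stationary distribution be π with π = πP and π_1 + π_2 = 1.
π_1 = 0.46·π_1 + 0.42·π_2
Solving with the normalization constraint gives π = (0.4375, 0.5625).
So the stationary probability of Senior is 0.4375.

0.4375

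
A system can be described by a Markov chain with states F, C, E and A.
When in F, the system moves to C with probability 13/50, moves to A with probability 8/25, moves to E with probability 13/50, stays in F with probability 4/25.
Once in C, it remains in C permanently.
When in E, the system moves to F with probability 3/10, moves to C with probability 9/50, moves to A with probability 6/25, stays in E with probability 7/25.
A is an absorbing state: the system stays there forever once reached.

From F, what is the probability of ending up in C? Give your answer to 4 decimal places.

Let h(s) be the probability of absorption at C starting from transient state s. Then h(C) = 1 and h(A) = 0. By first-step analysis:
h(F) = 0.16·h(F) + 0.26·1 + 0.26·h(E) + 0.32·0
h(E) = 0.3·h(F) + 0.18·1 + 0.28·h(E) + 0.24·0
Solving: h(F) = 0.4442, h(E) = 0.4351.
Starting from F, the probability is 0.4442.

0.4442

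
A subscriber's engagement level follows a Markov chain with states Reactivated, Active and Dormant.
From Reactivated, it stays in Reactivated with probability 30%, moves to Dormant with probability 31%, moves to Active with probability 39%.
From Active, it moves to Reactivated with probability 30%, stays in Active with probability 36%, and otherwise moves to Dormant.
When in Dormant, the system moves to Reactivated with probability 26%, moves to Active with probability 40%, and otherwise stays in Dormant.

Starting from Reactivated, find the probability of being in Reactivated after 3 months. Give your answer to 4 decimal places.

0.2868

Propagate the distribution vector 3 months from Reactivated.
After 0 months: (1.0000, 0.0000, 0.0000)
After 1 month: (0.3000, 0.3900, 0.3100)
After 2 months: (0.2876, 0.3814, 0.3310)
After 3 months: (0.2868, 0.3819, 0.3314)
P(in Reactivated after 3 months) = 0.2868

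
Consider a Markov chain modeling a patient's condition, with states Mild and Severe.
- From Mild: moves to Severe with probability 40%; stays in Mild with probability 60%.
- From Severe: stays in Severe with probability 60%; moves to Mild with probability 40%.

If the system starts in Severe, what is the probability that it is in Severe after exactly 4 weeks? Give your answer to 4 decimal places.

0.5008

Propagate the distribution vector 4 weeks from Severe.
After 0 weeks: (0.0000, 1.0000)
After 1 week: (0.4000, 0.6000)
After 2 weeks: (0.4800, 0.5200)
After 3 weeks: (0.4960, 0.5040)
After 4 weeks: (0.4992, 0.5008)
P(in Severe after 4 weeks) = 0.5008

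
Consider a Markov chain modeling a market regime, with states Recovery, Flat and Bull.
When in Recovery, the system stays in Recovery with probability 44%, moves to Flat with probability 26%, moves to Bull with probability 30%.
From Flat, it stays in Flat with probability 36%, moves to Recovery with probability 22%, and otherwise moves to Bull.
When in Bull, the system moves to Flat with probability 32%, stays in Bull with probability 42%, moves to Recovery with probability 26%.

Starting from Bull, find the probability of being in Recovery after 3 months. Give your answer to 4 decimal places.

Propagate the distribution vector 3 months from Bull.
After 0 months: (0.0000, 0.0000, 1.0000)
After 1 month: (0.2600, 0.3200, 0.4200)
After 2 months: (0.2940, 0.3172, 0.3888)
After 3 months: (0.3002, 0.3150, 0.3847)
P(in Recovery after 3 months) = 0.3002

0.3002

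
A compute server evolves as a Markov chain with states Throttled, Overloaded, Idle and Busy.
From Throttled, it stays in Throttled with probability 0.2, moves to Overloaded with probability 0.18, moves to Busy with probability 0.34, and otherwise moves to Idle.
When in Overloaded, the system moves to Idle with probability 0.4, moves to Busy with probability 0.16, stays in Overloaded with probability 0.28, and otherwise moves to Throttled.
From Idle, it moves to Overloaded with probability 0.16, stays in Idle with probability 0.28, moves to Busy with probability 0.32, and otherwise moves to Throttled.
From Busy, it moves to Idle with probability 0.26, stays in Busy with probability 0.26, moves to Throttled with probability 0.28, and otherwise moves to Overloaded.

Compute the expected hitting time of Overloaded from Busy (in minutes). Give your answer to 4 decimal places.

Let t(s) be the expected number of minutes to first reach Overloaded from state s, with t(Overloaded) = 0. Conditioning on the first minute:
t(Throttled) = 1 + 0.2·t(Throttled) + 0.28·t(Idle) + 0.34·t(Busy)
t(Idle) = 1 + 0.24·t(Throttled) + 0.28·t(Idle) + 0.32·t(Busy)
t(Busy) = 1 + 0.28·t(Throttled) + 0.26·t(Idle) + 0.26·t(Busy)
Solving: t(Throttled) = 5.5335, t(Idle) = 5.6462, t(Busy) = 5.4289.
Expected minutes from Busy to Overloaded: 5.4289.

5.4289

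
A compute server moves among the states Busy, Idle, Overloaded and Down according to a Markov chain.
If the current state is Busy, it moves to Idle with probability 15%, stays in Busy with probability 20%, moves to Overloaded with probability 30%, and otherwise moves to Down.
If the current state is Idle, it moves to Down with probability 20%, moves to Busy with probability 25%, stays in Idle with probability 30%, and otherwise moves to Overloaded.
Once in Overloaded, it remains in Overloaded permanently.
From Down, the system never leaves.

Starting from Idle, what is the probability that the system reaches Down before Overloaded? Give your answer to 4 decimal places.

Let h(s) be the probability of absorption at Down starting from transient state s. Then h(Down) = 1 and h(Overloaded) = 0. By first-step analysis:
h(Busy) = 0.2·h(Busy) + 0.15·h(Idle) + 0.3·0 + 0.35·1
h(Idle) = 0.25·h(Busy) + 0.3·h(Idle) + 0.25·0 + 0.2·1
Solving: h(Busy) = 0.5263, h(Idle) = 0.4737.
Starting from Idle, the probability is 0.4737.

0.4737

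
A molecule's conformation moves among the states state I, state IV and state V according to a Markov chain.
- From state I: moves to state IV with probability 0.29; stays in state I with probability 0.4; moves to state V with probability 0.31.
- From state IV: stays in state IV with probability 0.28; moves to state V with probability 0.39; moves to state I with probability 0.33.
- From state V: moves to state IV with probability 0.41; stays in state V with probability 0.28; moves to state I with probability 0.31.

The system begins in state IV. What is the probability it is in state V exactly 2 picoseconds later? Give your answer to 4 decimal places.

0.3207

Sum over the intermediate state after 1 picosecond:
P = P(state IV→state I)·P(state I→state V) + P(state IV→state IV)·P(state IV→state V) + P(state IV→state V)·P(state V→state V)
  = 0.33×0.31 + 0.28×0.39 + 0.39×0.28
  = 0.1023 + 0.1092 + 0.1092 = 0.3207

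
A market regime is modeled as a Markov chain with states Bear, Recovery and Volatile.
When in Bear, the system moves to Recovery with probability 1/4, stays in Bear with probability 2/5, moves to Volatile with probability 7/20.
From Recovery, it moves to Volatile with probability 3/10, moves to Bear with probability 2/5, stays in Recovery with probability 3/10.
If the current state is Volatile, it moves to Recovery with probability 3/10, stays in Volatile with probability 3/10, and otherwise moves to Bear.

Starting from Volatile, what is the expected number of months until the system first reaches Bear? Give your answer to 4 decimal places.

Let t(s) be the expected number of months to first reach Bear from state s, with t(Bear) = 0. Conditioning on the first month:
t(Recovery) = 1 + 0.3·t(Recovery) + 0.3·t(Volatile)
t(Volatile) = 1 + 0.3·t(Recovery) + 0.3·t(Volatile)
Solving: t(Recovery) = 2.5000, t(Volatile) = 2.5000.
Expected months from Volatile to Bear: 2.5000.

2.5000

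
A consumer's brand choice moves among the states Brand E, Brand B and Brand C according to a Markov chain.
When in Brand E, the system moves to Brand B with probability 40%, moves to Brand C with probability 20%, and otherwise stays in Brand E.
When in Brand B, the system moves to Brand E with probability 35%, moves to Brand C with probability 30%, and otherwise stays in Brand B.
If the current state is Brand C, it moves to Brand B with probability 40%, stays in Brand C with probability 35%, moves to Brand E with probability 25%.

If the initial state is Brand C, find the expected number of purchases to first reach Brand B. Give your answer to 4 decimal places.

2.5000

Let t(s) be the expected number of purchases to first reach Brand B from state s, with t(Brand B) = 0. Conditioning on the first purchase:
t(Brand E) = 1 + 0.4·t(Brand E) + 0.2·t(Brand C)
t(Brand C) = 1 + 0.25·t(Brand E) + 0.35·t(Brand C)
Solving: t(Brand E) = 2.5000, t(Brand C) = 2.5000.
Expected purchases from Brand C to Brand B: 2.5000.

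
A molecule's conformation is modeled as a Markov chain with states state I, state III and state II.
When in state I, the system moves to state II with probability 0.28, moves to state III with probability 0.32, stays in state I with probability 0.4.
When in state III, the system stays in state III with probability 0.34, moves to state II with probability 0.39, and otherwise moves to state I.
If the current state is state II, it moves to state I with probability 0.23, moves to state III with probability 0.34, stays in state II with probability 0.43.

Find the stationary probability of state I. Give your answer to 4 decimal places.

0.2932

Let the stationary distribution be π with π = πP and π_1 + π_2 + π_3 = 1.
π_1 = 0.4·π_1 + 0.27·π_2 + 0.23·π_3
π_2 = 0.32·π_1 + 0.34·π_2 + 0.34·π_3
Solving with the normalization constraint gives π = (0.2932, 0.3341, 0.3727).
So the stationary probability of state I is 0.2932.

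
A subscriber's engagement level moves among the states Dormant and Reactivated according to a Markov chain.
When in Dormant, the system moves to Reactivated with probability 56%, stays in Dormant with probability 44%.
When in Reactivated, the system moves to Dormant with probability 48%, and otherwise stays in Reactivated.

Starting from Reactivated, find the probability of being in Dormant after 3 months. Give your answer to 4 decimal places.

0.4616

Propagate the distribution vector 3 months from Reactivated.
After 0 months: (0.0000, 1.0000)
After 1 month: (0.4800, 0.5200)
After 2 months: (0.4608, 0.5392)
After 3 months: (0.4616, 0.5384)
P(in Dormant after 3 months) = 0.4616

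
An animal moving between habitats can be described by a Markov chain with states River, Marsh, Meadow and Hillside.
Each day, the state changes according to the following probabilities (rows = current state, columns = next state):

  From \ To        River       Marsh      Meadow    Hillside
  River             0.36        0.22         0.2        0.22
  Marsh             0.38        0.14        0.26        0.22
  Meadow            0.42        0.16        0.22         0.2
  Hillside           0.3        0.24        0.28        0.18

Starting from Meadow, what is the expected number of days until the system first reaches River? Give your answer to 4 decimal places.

Let t(s) be the expected number of days to first reach River from state s, with t(River) = 0. Conditioning on the first day:
t(Marsh) = 1 + 0.14·t(Marsh) + 0.26·t(Meadow) + 0.22·t(Hillside)
t(Meadow) = 1 + 0.16·t(Marsh) + 0.22·t(Meadow) + 0.2·t(Hillside)
t(Hillside) = 1 + 0.24·t(Marsh) + 0.28·t(Meadow) + 0.18·t(Hillside)
Solving: t(Marsh) = 2.6765, t(Meadow) = 2.5696, t(Hillside) = 2.8803.
Expected days from Meadow to River: 2.5696.

2.5696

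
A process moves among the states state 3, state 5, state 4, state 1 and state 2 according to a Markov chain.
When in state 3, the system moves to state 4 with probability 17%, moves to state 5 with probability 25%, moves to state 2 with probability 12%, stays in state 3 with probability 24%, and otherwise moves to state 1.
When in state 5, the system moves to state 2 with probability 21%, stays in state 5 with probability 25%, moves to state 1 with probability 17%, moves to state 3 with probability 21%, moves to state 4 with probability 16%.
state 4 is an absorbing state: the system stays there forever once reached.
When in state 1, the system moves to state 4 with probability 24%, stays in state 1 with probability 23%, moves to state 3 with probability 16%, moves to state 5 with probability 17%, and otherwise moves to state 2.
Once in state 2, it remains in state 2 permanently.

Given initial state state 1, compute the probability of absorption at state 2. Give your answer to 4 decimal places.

0.4702

Let h(s) be the probability of absorption at state 2 starting from transient state s. Then h(state 2) = 1 and h(state 4) = 0. By first-step analysis:
h(state 3) = 0.24·h(state 3) + 0.25·h(state 5) + 0.17·0 + 0.22·h(state 1) + 0.12·1
h(state 5) = 0.21·h(state 3) + 0.25·h(state 5) + 0.16·0 + 0.17·h(state 1) + 0.21·1
h(state 1) = 0.16·h(state 3) + 0.17·h(state 5) + 0.24·0 + 0.23·h(state 1) + 0.2·1
Solving: h(state 3) = 0.4639, h(state 5) = 0.5165, h(state 1) = 0.4702.
Starting from state 1, the probability is 0.4702.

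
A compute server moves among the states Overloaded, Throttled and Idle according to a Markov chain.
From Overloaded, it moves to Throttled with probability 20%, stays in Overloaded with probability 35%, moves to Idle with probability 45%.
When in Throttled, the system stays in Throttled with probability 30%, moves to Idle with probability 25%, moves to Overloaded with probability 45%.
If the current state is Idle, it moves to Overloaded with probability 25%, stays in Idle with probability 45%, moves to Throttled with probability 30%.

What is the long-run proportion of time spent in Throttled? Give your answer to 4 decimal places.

Let the stationary distribution be π with π = πP and π_1 + π_2 + π_3 = 1.
π_1 = 0.35·π_1 + 0.45·π_2 + 0.25·π_3
π_2 = 0.2·π_1 + 0.3·π_2 + 0.3·π_3
Solving with the normalization constraint gives π = (0.3370, 0.2663, 0.3967).
So the stationary probability of Throttled is 0.2663.

0.2663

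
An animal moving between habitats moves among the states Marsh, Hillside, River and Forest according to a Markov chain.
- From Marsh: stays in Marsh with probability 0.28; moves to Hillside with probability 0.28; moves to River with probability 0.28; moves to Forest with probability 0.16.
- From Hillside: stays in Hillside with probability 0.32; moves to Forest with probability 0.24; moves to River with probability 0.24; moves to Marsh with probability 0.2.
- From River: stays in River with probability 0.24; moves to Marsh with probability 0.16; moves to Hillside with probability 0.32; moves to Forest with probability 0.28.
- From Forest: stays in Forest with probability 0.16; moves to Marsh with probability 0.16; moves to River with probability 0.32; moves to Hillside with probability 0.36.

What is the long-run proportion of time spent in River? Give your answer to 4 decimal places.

0.2653

Let the stationary distribution be π with π = πP and π_1 + π_2 + π_3 + π_4 = 1.
π_1 = 0.28·π_1 + 0.2·π_2 + 0.16·π_3 + 0.16·π_4
π_2 = 0.28·π_1 + 0.32·π_2 + 0.32·π_3 + 0.36·π_4
π_3 = 0.28·π_1 + 0.24·π_2 + 0.24·π_3 + 0.32·π_4
Solving with the normalization constraint gives π = (0.1964, 0.3208, 0.2653, 0.2175).
So the stationary probability of River is 0.2653.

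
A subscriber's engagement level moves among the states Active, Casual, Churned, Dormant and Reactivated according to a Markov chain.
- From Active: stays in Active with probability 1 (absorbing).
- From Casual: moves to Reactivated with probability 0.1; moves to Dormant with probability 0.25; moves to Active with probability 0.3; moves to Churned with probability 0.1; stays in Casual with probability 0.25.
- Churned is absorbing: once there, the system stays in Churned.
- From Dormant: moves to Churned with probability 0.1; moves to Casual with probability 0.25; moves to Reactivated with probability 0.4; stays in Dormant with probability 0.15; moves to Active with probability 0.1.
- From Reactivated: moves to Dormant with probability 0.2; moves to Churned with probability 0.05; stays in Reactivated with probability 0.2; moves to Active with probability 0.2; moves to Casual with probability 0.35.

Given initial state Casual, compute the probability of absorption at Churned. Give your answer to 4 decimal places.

Let h(s) be the probability of absorption at Churned starting from transient state s. Then h(Churned) = 1 and h(Active) = 0. By first-step analysis:
h(Casual) = 0.3·0 + 0.25·h(Casual) + 0.1·1 + 0.25·h(Dormant) + 0.1·h(Reactivated)
h(Dormant) = 0.1·0 + 0.25·h(Casual) + 0.1·1 + 0.15·h(Dormant) + 0.4·h(Reactivated)
h(Reactivated) = 0.2·0 + 0.35·h(Casual) + 0.05·1 + 0.2·h(Dormant) + 0.2·h(Reactivated)
Solving: h(Casual) = 0.2763, h(Dormant) = 0.3232, h(Reactivated) = 0.2642.
Starting from Casual, the probability is 0.2763.

0.2763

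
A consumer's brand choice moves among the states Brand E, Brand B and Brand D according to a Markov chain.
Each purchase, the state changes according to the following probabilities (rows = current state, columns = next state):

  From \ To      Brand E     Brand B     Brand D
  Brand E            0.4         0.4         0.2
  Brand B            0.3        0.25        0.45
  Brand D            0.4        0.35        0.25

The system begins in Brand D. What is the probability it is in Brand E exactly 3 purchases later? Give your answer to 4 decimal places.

Propagate the distribution vector 3 purchases from Brand D.
After 0 purchases: (0.0000, 0.0000, 1.0000)
After 1 purchase: (0.4000, 0.3500, 0.2500)
After 2 purchases: (0.3650, 0.3350, 0.3000)
After 3 purchases: (0.3665, 0.3348, 0.2988)
P(in Brand E after 3 purchases) = 0.3665

0.3665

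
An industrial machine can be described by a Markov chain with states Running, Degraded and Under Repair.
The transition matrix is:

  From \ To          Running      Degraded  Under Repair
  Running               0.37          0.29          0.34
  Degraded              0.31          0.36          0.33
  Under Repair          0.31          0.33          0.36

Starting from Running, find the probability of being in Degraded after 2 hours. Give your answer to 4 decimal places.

0.3239

Sum over the intermediate state after 1 hour:
P = P(Running→Running)·P(Running→Degraded) + P(Running→Degraded)·P(Degraded→Degraded) + P(Running→Under Repair)·P(Under Repair→Degraded)
  = 0.37×0.29 + 0.29×0.36 + 0.34×0.33
  = 0.1073 + 0.1044 + 0.1122 = 0.3239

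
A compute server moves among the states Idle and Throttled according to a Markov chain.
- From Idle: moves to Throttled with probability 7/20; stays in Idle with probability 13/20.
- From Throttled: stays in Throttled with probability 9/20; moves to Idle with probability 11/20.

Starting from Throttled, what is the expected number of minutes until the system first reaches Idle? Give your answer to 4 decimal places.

1.8182

Let t(s) be the expected number of minutes to first reach Idle from state s, with t(Idle) = 0. Conditioning on the first minute:
t(Throttled) = 1 + 0.45·t(Throttled)
Solving: t(Throttled) = 1.8182.
Expected minutes from Throttled to Idle: 1.8182.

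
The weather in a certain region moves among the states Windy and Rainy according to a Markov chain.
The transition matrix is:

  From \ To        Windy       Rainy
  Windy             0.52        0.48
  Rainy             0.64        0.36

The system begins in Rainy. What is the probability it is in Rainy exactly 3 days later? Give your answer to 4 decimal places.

Propagate the distribution vector 3 days from Rainy.
After 0 days: (0.0000, 1.0000)
After 1 day: (0.6400, 0.3600)
After 2 days: (0.5632, 0.4368)
After 3 days: (0.5724, 0.4276)
P(in Rainy after 3 days) = 0.4276

0.4276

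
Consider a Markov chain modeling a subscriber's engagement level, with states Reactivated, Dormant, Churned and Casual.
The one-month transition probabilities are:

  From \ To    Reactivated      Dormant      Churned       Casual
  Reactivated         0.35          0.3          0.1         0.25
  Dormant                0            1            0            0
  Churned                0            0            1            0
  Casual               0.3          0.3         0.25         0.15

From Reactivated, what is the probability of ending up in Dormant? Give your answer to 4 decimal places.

Let h(s) be the probability of absorption at Dormant starting from transient state s. Then h(Dormant) = 1 and h(Churned) = 0. By first-step analysis:
h(Reactivated) = 0.35·h(Reactivated) + 0.3·1 + 0.1·0 + 0.25·h(Casual)
h(Casual) = 0.3·h(Reactivated) + 0.3·1 + 0.25·0 + 0.15·h(Casual)
Solving: h(Reactivated) = 0.6911, h(Casual) = 0.5969.
Starting from Reactivated, the probability is 0.6911.

0.6911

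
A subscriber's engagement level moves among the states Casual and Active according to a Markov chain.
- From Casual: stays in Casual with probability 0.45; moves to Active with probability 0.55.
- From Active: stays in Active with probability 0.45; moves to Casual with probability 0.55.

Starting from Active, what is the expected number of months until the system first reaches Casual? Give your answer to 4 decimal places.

1.8182

Let t(s) be the expected number of months to first reach Casual from state s, with t(Casual) = 0. Conditioning on the first month:
t(Active) = 1 + 0.45·t(Active)
Solving: t(Active) = 1.8182.
Expected months from Active to Casual: 1.8182.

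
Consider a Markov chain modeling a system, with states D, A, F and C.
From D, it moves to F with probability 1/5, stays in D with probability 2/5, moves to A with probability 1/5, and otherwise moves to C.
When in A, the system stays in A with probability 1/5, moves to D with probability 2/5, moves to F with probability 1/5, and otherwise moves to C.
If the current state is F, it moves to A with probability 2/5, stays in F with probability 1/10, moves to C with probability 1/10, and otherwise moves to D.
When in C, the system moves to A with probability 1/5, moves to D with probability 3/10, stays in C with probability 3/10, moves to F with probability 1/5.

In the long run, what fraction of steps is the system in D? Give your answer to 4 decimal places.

Let the stationary distribution be π with π = πP and π_1 + π_2 + π_3 + π_4 = 1.
π_1 = 0.4·π_1 + 0.4·π_2 + 0.4·π_3 + 0.3·π_4
π_2 = 0.2·π_1 + 0.2·π_2 + 0.4·π_3 + 0.2·π_4
π_3 = 0.2·π_1 + 0.2·π_2 + 0.1·π_3 + 0.2·π_4
Solving with the normalization constraint gives π = (0.3798, 0.2364, 0.1818, 0.2020).
So the stationary probability of D is 0.3798.

0.3798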